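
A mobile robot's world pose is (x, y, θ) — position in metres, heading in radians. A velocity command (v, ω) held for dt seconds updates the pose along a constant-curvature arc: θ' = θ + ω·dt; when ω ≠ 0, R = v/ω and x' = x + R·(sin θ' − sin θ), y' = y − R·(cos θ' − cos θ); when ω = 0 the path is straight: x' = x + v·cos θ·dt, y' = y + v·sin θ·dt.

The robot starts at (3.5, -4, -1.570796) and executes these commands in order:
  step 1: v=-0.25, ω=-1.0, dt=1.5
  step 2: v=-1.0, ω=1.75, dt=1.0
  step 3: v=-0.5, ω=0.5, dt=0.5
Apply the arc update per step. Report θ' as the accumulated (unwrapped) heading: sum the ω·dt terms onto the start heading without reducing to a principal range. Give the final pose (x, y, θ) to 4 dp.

step 1: θ'=-3.0708 (R=0.2500) → pose (3.7323, -3.7506, -3.0708)
step 2: θ'=-1.3208 (R=-0.5714) → pose (4.2456, -3.0393, -1.3208)
step 3: θ'=-1.0708 (R=-1.0000) → pose (4.1542, -2.8072, -1.0708)

(4.1542, -2.8072, -1.0708)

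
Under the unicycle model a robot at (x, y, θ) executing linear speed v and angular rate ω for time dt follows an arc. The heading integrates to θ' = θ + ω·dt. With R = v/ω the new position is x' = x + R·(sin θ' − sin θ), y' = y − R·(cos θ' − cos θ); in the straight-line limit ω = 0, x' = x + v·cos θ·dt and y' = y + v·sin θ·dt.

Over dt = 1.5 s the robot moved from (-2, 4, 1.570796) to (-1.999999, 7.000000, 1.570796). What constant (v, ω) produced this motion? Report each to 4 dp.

v = 2.0000, ω = 0.0000

Δθ = 1.570796 − 1.570796 = 0.000000
ω = Δθ/dt = 0.000000/1.5 = 0.0000
ω = 0 → v = (Δx·cos θ + Δy·sin θ)/dt = 2.0000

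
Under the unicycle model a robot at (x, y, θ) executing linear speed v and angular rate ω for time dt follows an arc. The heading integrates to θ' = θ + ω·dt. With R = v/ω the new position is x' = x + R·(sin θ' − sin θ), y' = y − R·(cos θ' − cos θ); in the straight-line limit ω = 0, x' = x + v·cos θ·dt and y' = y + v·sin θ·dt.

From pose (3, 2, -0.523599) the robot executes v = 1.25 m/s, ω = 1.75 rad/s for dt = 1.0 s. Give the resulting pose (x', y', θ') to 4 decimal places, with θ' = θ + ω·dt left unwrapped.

(4.0295, 2.3774, 1.2264)

θ' = -0.5236 + 1.75·1.0 = 1.2264
R = v/ω = 1.25/1.75 = 0.7143
x' = 3 + 0.7143·(sin 1.2264 − sin -0.5236) = 4.0295
y' = 2 − 0.7143·(cos 1.2264 − cos -0.5236) = 2.3774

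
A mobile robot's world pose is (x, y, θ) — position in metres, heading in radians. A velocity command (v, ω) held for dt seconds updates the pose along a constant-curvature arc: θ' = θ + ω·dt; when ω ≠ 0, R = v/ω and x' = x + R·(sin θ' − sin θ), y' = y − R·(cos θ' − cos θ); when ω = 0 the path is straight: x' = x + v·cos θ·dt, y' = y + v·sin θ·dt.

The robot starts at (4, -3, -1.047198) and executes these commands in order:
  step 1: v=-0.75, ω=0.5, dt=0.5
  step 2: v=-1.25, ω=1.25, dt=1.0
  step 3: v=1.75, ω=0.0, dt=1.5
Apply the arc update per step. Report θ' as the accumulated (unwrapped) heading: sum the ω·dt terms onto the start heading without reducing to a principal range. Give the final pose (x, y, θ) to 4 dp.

(4.9816, -1.3530, 0.4528)

step 1: θ'=-0.7972 (R=-1.5000) → pose (3.7741, -2.7019, -0.7972)
step 2: θ'=0.4528 (R=-1.0000) → pose (2.6212, -2.5014, 0.4528)
step 3: θ'=0.4528 (straight) → pose (4.9816, -1.3530, 0.4528)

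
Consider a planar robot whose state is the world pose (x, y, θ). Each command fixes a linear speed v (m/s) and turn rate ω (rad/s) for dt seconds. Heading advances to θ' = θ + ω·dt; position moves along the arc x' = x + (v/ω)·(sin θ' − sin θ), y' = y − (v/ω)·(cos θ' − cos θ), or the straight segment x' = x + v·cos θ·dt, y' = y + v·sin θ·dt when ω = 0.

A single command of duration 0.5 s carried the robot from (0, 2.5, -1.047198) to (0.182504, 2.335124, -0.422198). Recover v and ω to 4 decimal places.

Δθ = -0.422198 − -1.047198 = 0.625000
ω = Δθ/dt = 0.625000/0.5 = 1.2500
R = Δx/(sin θ' − sin θ) = 0.4000
v = R·ω = 0.4000·1.2500 = 0.5000

v = 0.5000, ω = 1.2500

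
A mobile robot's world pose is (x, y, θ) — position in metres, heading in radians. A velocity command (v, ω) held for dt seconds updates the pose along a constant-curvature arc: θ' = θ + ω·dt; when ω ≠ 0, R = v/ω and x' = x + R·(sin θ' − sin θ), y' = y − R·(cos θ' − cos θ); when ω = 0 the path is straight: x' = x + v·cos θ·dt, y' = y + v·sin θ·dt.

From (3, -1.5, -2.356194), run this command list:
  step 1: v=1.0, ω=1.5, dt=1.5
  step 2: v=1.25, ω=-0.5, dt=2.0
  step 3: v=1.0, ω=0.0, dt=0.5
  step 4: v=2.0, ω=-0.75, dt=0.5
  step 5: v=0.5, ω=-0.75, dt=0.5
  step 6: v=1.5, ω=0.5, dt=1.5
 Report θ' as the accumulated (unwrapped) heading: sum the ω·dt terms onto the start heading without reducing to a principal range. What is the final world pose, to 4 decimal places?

(6.0391, -7.8395, -1.1062)

step 1: θ'=-0.1062 (R=0.6667) → pose (3.4007, -2.6343, -0.1062)
step 2: θ'=-1.1062 (R=-2.5000) → pose (5.3708, -4.0001, -1.1062)
step 3: θ'=-1.1062 (straight) → pose (5.5948, -4.4471, -1.1062)
step 4: θ'=-1.4812 (R=-2.6667) → pose (5.8668, -5.4033, -1.4812)
step 5: θ'=-1.8562 (R=-0.6667) → pose (5.8425, -5.6506, -1.8562)
step 6: θ'=-1.1062 (R=3.0000) → pose (6.0391, -7.8395, -1.1062)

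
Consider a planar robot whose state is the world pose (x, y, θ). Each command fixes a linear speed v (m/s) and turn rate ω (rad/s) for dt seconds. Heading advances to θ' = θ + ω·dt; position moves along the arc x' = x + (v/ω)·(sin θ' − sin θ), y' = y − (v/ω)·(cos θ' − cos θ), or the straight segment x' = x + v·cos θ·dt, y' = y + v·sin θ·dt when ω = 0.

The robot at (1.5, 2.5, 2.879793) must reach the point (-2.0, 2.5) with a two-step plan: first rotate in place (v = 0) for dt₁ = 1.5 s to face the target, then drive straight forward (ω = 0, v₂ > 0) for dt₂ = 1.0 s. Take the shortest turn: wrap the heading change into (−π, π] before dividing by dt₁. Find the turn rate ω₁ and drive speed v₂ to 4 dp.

ω₁ = 0.1745, v₂ = 3.5000

heading to target = atan2(2.5−2.5, -2−1.5) = 3.1416
Δθ = wrap(3.1416 − 2.8798) = 0.2618; ω₁ = Δθ/dt₁ = 0.1745
distance = √((-2−1.5)² + (2.5−2.5)²) = 3.5000; v₂ = distance/dt₂ = 3.5000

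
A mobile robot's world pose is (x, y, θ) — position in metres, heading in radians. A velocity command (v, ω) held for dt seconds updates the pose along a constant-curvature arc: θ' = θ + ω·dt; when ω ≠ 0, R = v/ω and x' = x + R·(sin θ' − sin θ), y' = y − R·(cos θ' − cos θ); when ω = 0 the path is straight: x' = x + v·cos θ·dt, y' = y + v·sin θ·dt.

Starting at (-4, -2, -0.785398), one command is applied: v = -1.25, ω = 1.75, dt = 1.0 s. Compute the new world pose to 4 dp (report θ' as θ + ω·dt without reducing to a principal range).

(-5.0921, -2.0981, 0.9646)

θ' = -0.7854 + 1.75·1.0 = 0.9646
R = v/ω = -1.25/1.75 = -0.7143
x' = -4 + -0.7143·(sin 0.9646 − sin -0.7854) = -5.0921
y' = -2 − -0.7143·(cos 0.9646 − cos -0.7854) = -2.0981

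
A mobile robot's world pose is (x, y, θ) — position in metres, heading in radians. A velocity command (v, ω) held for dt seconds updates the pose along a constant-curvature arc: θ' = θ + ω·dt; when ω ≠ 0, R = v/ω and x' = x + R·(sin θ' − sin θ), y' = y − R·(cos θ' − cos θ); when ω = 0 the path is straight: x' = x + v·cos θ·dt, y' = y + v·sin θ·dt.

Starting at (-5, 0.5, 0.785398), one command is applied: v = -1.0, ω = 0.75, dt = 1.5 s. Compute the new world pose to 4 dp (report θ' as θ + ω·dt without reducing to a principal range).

(-5.3144, -0.8870, 1.9104)

θ' = 0.7854 + 0.75·1.5 = 1.9104
R = v/ω = -1.0/0.75 = -1.3333
x' = -5 + -1.3333·(sin 1.9104 − sin 0.7854) = -5.3144
y' = 0.5 − -1.3333·(cos 1.9104 − cos 0.7854) = -0.8870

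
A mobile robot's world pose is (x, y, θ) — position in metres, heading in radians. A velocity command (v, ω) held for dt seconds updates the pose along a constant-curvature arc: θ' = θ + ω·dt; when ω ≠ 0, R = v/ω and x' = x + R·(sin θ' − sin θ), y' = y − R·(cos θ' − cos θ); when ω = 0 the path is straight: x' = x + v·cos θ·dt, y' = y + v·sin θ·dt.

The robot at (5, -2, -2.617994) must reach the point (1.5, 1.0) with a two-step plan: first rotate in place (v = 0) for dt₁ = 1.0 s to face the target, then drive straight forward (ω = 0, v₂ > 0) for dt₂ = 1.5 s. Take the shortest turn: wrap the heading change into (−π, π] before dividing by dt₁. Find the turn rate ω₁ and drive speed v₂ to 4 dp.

heading to target = atan2(1−-2, 1.5−5) = 2.4330
Δθ = wrap(2.4330 − -2.6180) = -1.2322; ω₁ = Δθ/dt₁ = -1.2322
distance = √((1.5−5)² + (1−-2)²) = 4.6098; v₂ = distance/dt₂ = 3.0732

ω₁ = -1.2322, v₂ = 3.0732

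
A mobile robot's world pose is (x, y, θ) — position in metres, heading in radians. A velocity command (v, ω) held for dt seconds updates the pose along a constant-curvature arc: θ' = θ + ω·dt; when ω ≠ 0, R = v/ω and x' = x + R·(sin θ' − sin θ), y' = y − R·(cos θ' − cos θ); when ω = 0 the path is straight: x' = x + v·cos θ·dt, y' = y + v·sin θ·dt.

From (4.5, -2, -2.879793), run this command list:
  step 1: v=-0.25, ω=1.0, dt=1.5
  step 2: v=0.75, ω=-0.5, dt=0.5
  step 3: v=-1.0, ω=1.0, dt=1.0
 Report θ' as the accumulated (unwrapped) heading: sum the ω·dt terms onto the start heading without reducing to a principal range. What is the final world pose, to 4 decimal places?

step 1: θ'=-1.3798 (R=-0.2500) → pose (4.6807, -1.7111, -1.3798)
step 2: θ'=-1.6298 (R=-1.5000) → pose (4.7054, -2.0843, -1.6298)
step 3: θ'=-0.6298 (R=-1.0000) → pose (4.2961, -1.2172, -0.6298)

(4.2961, -1.2172, -0.6298)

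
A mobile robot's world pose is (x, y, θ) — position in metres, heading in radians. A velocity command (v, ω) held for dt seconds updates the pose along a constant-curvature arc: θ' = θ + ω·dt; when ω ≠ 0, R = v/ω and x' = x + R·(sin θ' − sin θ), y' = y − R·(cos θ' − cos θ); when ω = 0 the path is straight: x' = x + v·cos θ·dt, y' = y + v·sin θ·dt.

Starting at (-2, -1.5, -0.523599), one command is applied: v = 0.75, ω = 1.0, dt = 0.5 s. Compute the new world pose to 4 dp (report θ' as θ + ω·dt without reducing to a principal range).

(-1.6427, -1.6003, -0.0236)

θ' = -0.5236 + 1.0·0.5 = -0.0236
R = v/ω = 0.75/1.0 = 0.7500
x' = -2 + 0.7500·(sin -0.0236 − sin -0.5236) = -1.6427
y' = -1.5 − 0.7500·(cos -0.0236 − cos -0.5236) = -1.6003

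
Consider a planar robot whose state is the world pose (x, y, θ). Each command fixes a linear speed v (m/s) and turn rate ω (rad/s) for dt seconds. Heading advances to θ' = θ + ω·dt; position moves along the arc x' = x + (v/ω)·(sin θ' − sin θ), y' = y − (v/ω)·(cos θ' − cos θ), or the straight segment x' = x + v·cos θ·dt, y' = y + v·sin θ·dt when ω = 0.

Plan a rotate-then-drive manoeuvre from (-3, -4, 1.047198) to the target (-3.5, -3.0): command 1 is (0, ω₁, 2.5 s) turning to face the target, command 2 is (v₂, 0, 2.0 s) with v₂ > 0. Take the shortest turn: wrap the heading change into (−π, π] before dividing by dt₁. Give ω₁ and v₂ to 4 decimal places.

heading to target = atan2(-3−-4, -3.5−-3) = 2.0344
Δθ = wrap(2.0344 − 1.0472) = 0.9872; ω₁ = Δθ/dt₁ = 0.3949
distance = √((-3.5−-3)² + (-3−-4)²) = 1.1180; v₂ = distance/dt₂ = 0.5590

ω₁ = 0.3949, v₂ = 0.5590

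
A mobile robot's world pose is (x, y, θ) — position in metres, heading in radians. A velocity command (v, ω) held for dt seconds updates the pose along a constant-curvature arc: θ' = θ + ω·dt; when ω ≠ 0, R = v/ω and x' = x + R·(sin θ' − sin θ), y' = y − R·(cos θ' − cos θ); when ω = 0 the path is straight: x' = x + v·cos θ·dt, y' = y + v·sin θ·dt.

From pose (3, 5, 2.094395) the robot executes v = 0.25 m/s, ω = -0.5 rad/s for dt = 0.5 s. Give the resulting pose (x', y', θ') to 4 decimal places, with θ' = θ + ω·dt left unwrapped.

θ' = 2.0944 + -0.5·0.5 = 1.8444
R = v/ω = 0.25/-0.5 = -0.5000
x' = 3 + -0.5000·(sin 1.8444 − sin 2.0944) = 2.9516
y' = 5 − -0.5000·(cos 1.8444 − cos 2.0944) = 5.1149

(2.9516, 5.1149, 1.8444)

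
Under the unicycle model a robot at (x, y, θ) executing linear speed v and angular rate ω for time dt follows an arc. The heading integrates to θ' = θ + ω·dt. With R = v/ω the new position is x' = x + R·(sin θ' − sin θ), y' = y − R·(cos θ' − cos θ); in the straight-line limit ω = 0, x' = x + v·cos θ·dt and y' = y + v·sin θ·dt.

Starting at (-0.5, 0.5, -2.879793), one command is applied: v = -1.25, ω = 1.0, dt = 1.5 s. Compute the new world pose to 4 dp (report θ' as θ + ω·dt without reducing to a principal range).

(0.4037, 1.9447, -1.3798)

θ' = -2.8798 + 1.0·1.5 = -1.3798
R = v/ω = -1.25/1.0 = -1.2500
x' = -0.5 + -1.2500·(sin -1.3798 − sin -2.8798) = 0.4037
y' = 0.5 − -1.2500·(cos -1.3798 − cos -2.8798) = 1.9447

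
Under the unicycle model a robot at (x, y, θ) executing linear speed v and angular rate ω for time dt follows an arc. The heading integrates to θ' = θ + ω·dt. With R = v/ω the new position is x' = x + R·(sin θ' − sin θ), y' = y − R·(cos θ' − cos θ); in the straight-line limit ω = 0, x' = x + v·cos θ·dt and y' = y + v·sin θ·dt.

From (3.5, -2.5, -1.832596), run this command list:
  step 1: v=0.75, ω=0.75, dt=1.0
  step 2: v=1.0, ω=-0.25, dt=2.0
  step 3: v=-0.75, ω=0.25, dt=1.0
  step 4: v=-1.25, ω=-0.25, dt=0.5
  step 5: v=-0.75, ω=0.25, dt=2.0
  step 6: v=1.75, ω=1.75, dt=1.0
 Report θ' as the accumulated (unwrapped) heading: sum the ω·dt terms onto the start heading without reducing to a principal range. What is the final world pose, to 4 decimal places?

(4.8586, -2.5320, 0.7924)

step 1: θ'=-1.0826 (R=1.0000) → pose (3.5827, -3.2279, -1.0826)
step 2: θ'=-1.5826 (R=-4.0000) → pose (4.0498, -5.1512, -1.5826)
step 3: θ'=-1.3326 (R=-3.0000) → pose (3.9653, -4.4079, -1.3326)
step 4: θ'=-1.4576 (R=5.0000) → pose (3.8561, -3.7930, -1.4576)
step 5: θ'=-0.9576 (R=-3.0000) → pose (3.3287, -2.4054, -0.9576)
step 6: θ'=0.7924 (R=1.0000) → pose (4.8586, -2.5320, 0.7924)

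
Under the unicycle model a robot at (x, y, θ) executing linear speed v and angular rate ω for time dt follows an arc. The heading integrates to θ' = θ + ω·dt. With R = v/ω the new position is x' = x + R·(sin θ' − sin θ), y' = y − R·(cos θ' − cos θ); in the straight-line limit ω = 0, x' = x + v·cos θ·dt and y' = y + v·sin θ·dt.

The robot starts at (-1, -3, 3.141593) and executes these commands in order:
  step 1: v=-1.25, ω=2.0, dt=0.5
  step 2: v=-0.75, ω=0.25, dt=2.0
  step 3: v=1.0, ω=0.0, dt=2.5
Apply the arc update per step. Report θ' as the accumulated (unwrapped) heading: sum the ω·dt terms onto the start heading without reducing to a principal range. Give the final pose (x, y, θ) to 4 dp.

(-0.1829, -3.7977, 4.6416)

step 1: θ'=4.1416 (R=-0.6250) → pose (-0.4741, -2.7127, 4.1416)
step 2: θ'=4.6416 (R=-3.0000) → pose (-0.0060, -1.3040, 4.6416)
step 3: θ'=4.6416 (straight) → pose (-0.1829, -3.7977, 4.6416)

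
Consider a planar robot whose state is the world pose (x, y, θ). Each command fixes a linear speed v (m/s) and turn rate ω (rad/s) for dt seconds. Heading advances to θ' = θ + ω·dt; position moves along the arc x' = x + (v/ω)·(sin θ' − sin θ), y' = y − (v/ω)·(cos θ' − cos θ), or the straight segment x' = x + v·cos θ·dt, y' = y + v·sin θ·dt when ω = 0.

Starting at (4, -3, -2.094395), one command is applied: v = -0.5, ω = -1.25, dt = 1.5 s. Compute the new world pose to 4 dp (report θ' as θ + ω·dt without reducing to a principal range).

θ' = -2.0944 + -1.25·1.5 = -3.9694
R = v/ω = -0.5/-1.25 = 0.4000
x' = 4 + 0.4000·(sin -3.9694 − sin -2.0944) = 4.6410
y' = -3 − 0.4000·(cos -3.9694 − cos -2.0944) = -2.9294

(4.6410, -2.9294, -3.9694)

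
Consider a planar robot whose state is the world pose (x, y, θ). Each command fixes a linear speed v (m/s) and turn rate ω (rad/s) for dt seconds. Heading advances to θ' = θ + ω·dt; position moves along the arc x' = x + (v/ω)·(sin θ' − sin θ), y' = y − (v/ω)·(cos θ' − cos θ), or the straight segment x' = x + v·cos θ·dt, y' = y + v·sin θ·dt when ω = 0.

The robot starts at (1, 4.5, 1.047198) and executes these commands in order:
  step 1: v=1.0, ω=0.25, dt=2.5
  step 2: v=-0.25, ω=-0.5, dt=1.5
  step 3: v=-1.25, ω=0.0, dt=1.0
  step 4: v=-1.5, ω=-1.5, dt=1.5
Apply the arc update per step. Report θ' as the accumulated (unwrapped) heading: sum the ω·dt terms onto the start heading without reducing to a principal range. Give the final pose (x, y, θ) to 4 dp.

step 1: θ'=1.6722 (R=4.0000) → pose (1.5154, 6.9049, 1.6722)
step 2: θ'=0.9222 (R=0.5000) → pose (1.4164, 6.5523, 0.9222)
step 3: θ'=0.9222 (straight) → pose (0.6613, 5.5561, 0.9222)
step 4: θ'=-1.3278 (R=1.0000) → pose (-1.1063, 5.9196, -1.3278)

(-1.1063, 5.9196, -1.3278)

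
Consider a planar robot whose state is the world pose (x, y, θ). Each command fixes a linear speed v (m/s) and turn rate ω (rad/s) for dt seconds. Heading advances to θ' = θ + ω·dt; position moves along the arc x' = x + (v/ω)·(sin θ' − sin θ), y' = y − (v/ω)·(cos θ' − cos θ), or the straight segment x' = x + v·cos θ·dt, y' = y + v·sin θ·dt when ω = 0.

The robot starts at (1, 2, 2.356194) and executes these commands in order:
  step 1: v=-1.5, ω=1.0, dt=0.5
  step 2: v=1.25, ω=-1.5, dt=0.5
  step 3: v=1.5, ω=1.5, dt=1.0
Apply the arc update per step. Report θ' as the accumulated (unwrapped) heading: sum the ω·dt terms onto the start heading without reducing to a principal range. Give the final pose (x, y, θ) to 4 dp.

(-0.1519, 2.3796, 3.6062)

step 1: θ'=2.8562 (R=-1.5000) → pose (1.6384, 1.6213, 2.8562)
step 2: θ'=2.1062 (R=-0.8333) → pose (1.1562, 1.9958, 2.1062)
step 3: θ'=3.6062 (R=1.0000) → pose (-0.1519, 2.3796, 3.6062)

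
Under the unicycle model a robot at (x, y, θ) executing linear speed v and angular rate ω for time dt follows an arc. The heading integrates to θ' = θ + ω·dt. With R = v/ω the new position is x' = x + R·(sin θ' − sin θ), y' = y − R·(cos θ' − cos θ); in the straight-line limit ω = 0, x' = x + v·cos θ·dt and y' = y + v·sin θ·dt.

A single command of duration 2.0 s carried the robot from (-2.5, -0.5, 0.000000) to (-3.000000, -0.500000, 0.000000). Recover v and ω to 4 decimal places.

v = -0.2500, ω = 0.0000

Δθ = 0.000000 − 0.000000 = 0.000000
ω = Δθ/dt = 0.000000/2.0 = 0.0000
ω = 0 → v = (Δx·cos θ + Δy·sin θ)/dt = -0.2500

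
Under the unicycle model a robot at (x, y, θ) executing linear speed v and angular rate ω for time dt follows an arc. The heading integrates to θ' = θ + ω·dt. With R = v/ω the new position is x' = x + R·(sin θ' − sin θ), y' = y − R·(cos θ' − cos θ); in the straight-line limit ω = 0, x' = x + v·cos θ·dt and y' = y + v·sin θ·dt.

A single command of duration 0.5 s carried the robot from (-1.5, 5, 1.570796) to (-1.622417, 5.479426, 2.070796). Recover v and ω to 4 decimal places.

v = 1.0000, ω = 1.0000

Δθ = 2.070796 − 1.570796 = 0.500000
ω = Δθ/dt = 0.500000/0.5 = 1.0000
R = −Δy/(cos θ' − cos θ) = 1.0000
v = R·ω = 1.0000·1.0000 = 1.0000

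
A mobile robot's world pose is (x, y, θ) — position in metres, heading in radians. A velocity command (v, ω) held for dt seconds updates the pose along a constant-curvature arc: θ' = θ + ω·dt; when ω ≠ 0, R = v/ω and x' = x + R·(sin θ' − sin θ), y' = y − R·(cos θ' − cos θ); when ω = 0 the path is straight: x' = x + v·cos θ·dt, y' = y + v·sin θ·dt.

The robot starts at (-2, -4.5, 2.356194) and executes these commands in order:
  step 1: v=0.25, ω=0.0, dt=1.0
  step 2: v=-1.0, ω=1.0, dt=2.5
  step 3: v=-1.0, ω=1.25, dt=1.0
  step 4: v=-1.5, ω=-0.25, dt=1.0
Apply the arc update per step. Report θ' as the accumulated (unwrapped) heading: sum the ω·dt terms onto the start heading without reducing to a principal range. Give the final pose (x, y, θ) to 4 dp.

(-2.5593, -2.3550, 5.8562)

step 1: θ'=2.3562 (straight) → pose (-2.1768, -4.3232, 2.3562)
step 2: θ'=4.8562 (R=-1.0000) → pose (-0.4800, -3.4728, 4.8562)
step 3: θ'=6.1062 (R=-0.8000) → pose (-1.1309, -2.8000, 6.1062)
step 4: θ'=5.8562 (R=6.0000) → pose (-2.5593, -2.3550, 5.8562)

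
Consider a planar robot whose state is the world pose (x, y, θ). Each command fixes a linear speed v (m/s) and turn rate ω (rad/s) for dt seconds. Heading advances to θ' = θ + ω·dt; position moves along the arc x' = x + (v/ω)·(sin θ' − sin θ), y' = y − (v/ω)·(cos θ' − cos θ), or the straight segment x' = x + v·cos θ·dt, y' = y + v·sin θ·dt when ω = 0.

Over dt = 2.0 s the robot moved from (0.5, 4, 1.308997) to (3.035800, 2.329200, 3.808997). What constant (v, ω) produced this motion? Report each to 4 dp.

v = -2.0000, ω = 1.2500

Δθ = 3.808997 − 1.308997 = 2.500000
ω = Δθ/dt = 2.500000/2.0 = 1.2500
R = Δx/(sin θ' − sin θ) = -1.6000
v = R·ω = -1.6000·1.2500 = -2.0000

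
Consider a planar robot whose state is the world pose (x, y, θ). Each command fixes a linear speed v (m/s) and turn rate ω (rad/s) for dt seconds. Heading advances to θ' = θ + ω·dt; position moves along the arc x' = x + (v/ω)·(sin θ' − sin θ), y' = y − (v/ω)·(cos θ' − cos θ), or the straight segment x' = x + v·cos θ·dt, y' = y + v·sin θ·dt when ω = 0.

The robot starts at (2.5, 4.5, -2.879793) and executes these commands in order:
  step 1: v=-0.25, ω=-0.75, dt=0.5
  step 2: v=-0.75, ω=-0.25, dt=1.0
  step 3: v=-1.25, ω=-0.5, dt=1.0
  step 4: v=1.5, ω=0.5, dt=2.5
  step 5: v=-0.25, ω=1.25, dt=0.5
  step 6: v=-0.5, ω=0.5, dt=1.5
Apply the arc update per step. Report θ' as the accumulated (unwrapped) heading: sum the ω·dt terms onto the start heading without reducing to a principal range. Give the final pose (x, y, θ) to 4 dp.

step 1: θ'=-3.2548 (R=0.3333) → pose (2.6239, 4.5092, -3.2548)
step 2: θ'=-3.5048 (R=3.0000) → pose (3.3509, 4.3327, -3.5048)
step 3: θ'=-4.0048 (R=2.5000) → pose (4.3625, 3.6208, -4.0048)
step 4: θ'=-2.7548 (R=3.0000) → pose (0.9510, 4.4492, -2.7548)
step 5: θ'=-2.1298 (R=-0.2000) → pose (1.0452, 4.5283, -2.1298)
step 6: θ'=-1.3798 (R=-1.0000) → pose (1.1792, 5.2485, -1.3798)

(1.1792, 5.2485, -1.3798)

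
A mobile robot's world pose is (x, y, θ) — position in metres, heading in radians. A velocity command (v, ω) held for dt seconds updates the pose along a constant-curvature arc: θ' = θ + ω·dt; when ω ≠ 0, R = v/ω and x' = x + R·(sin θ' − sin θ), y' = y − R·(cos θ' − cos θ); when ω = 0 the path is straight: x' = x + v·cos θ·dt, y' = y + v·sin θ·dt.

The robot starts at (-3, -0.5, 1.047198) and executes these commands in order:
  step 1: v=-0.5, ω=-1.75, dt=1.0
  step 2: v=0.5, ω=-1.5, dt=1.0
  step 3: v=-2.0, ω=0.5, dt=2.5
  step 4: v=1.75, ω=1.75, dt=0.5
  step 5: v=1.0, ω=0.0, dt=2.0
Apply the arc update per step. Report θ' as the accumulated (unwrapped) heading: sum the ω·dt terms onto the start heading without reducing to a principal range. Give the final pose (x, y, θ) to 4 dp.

step 1: θ'=-0.7028 (R=0.2857) → pose (-3.4321, -0.5752, -0.7028)
step 2: θ'=-2.2028 (R=-0.3333) → pose (-3.3786, -1.0264, -2.2028)
step 3: θ'=-0.9528 (R=-4.0000) → pose (-3.3458, 3.6542, -0.9528)
step 4: θ'=-0.0778 (R=1.0000) → pose (-2.6085, 3.2367, -0.0778)
step 5: θ'=-0.0778 (straight) → pose (-0.6146, 3.0812, -0.0778)

(-0.6146, 3.0812, -0.0778)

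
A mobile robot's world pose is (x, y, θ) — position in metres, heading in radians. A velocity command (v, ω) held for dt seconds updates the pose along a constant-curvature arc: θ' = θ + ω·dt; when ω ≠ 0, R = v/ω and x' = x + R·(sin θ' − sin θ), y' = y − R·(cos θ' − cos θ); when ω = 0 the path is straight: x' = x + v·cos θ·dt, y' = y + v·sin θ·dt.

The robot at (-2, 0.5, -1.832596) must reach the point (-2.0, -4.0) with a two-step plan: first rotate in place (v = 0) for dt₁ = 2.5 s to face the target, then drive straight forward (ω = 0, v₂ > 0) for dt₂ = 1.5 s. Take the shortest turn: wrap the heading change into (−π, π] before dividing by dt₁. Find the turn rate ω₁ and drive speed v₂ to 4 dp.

heading to target = atan2(-4−0.5, -2−-2) = -1.5708
Δθ = wrap(-1.5708 − -1.8326) = 0.2618; ω₁ = Δθ/dt₁ = 0.1047
distance = √((-2−-2)² + (-4−0.5)²) = 4.5000; v₂ = distance/dt₂ = 3.0000

ω₁ = 0.1047, v₂ = 3.0000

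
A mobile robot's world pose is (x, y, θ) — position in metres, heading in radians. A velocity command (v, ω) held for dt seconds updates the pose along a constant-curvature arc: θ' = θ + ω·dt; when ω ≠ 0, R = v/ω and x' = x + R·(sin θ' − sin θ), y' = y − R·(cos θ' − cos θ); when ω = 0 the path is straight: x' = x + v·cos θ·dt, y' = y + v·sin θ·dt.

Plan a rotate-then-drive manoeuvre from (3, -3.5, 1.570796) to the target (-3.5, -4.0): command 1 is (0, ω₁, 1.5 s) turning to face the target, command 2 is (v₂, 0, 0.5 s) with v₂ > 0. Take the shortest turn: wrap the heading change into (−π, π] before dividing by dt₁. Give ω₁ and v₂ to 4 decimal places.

ω₁ = 1.0984, v₂ = 13.0384

heading to target = atan2(-4−-3.5, -3.5−3) = -3.0648
Δθ = wrap(-3.0648 − 1.5708) = 1.6476; ω₁ = Δθ/dt₁ = 1.0984
distance = √((-3.5−3)² + (-4−-3.5)²) = 6.5192; v₂ = distance/dt₂ = 13.0384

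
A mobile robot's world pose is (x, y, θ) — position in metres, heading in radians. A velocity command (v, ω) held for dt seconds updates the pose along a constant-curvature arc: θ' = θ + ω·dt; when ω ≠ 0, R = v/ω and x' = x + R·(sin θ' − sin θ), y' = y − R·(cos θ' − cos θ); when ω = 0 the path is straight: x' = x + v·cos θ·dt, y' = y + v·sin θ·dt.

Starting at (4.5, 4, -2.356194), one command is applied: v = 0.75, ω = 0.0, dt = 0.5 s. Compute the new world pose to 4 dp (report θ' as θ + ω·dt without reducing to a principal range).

(4.2348, 3.7348, -2.3562)

θ' = -2.3562 + 0.0·0.5 = -2.3562
ω = 0 → straight: x' = 4.5 + 0.75·cos(-2.3562)·0.5 = 4.2348
y' = 4 + 0.75·sin(-2.3562)·0.5 = 3.7348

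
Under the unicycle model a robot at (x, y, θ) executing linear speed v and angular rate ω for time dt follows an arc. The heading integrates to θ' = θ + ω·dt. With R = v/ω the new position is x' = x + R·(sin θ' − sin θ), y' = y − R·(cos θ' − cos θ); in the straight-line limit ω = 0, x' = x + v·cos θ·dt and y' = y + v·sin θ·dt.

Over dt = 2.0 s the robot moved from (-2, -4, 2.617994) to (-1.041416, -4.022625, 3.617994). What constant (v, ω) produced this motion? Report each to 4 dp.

v = -0.5000, ω = 0.5000

Δθ = 3.617994 − 2.617994 = 1.000000
ω = Δθ/dt = 1.000000/2.0 = 0.5000
R = Δx/(sin θ' − sin θ) = -1.0000
v = R·ω = -1.0000·0.5000 = -0.5000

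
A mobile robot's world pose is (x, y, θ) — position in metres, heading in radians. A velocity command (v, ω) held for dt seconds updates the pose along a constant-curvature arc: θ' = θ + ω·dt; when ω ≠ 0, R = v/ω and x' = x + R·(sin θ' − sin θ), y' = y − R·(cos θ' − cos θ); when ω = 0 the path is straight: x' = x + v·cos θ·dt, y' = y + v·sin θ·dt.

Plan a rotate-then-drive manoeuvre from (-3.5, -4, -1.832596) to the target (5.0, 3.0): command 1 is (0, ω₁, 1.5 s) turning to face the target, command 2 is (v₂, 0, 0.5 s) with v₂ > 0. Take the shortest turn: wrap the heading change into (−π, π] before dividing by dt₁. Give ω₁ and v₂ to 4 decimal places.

ω₁ = 1.6810, v₂ = 22.0227

heading to target = atan2(3−-4, 5−-3.5) = 0.6889
Δθ = wrap(0.6889 − -1.8326) = 2.5215; ω₁ = Δθ/dt₁ = 1.6810
distance = √((5−-3.5)² + (3−-4)²) = 11.0114; v₂ = distance/dt₂ = 22.0227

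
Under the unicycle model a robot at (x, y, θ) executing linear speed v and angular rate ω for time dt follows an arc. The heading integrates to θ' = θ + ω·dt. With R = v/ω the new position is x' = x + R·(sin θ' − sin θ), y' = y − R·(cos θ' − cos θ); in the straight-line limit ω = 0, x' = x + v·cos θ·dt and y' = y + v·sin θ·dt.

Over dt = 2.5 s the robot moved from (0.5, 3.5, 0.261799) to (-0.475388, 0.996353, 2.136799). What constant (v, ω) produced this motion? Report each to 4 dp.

v = -1.2500, ω = 0.7500

Δθ = 2.136799 − 0.261799 = 1.875000
ω = Δθ/dt = 1.875000/2.5 = 0.7500
R = −Δy/(cos θ' − cos θ) = -1.6667
v = R·ω = -1.6667·0.7500 = -1.2500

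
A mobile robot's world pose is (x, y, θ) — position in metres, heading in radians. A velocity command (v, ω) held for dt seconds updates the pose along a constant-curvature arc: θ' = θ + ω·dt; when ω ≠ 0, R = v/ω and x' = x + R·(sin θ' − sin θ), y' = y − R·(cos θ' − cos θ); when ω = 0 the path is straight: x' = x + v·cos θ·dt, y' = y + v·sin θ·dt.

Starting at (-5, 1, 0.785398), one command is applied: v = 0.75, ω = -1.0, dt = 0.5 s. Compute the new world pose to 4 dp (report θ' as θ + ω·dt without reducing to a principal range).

θ' = 0.7854 + -1.0·0.5 = 0.2854
R = v/ω = 0.75/-1.0 = -0.7500
x' = -5 + -0.7500·(sin 0.2854 − sin 0.7854) = -4.6808
y' = 1 − -0.7500·(cos 0.2854 − cos 0.7854) = 1.1893

(-4.6808, 1.1893, 0.2854)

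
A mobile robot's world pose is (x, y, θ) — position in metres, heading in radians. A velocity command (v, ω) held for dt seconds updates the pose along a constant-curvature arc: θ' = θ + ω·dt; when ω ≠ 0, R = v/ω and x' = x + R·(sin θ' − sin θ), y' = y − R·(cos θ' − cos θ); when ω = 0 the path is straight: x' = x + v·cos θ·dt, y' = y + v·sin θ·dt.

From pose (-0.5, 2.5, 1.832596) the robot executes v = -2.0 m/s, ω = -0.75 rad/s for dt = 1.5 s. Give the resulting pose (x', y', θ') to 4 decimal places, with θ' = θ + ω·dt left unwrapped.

(-1.3424, -0.2167, 0.7076)

θ' = 1.8326 + -0.75·1.5 = 0.7076
R = v/ω = -2.0/-0.75 = 2.6667
x' = -0.5 + 2.6667·(sin 0.7076 − sin 1.8326) = -1.3424
y' = 2.5 − 2.6667·(cos 0.7076 − cos 1.8326) = -0.2167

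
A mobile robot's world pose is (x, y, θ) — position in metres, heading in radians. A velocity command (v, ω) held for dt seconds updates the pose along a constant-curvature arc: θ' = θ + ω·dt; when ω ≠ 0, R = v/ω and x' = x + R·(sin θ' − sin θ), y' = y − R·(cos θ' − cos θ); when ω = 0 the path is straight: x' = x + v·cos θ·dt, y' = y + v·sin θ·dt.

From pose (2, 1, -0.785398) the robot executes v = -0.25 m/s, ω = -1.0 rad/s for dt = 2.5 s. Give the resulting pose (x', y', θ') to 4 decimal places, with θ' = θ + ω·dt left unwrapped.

θ' = -0.7854 + -1.0·2.5 = -3.2854
R = v/ω = -0.25/-1.0 = 0.2500
x' = 2 + 0.2500·(sin -3.2854 − sin -0.7854) = 2.2126
y' = 1 − 0.2500·(cos -3.2854 − cos -0.7854) = 1.4242

(2.2126, 1.4242, -3.2854)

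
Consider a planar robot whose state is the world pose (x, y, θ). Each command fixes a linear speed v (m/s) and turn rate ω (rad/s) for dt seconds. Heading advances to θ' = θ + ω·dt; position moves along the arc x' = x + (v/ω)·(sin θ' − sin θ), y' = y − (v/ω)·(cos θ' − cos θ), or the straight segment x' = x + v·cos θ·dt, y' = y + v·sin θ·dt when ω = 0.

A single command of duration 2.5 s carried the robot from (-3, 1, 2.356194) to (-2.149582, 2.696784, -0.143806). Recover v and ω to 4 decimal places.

v = 1.0000, ω = -1.0000

Δθ = -0.143806 − 2.356194 = -2.500000
ω = Δθ/dt = -2.500000/2.5 = -1.0000
R = −Δy/(cos θ' − cos θ) = -1.0000
v = R·ω = -1.0000·-1.0000 = 1.0000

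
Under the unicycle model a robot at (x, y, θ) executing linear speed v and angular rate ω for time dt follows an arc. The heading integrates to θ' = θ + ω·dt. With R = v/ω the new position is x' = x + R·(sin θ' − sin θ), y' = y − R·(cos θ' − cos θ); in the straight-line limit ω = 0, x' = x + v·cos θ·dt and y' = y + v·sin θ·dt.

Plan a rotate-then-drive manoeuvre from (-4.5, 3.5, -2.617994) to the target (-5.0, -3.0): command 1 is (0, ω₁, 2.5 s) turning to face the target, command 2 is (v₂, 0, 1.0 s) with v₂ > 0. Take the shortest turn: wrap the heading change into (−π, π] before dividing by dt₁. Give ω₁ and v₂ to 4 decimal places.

heading to target = atan2(-3−3.5, -5−-4.5) = -1.6476
Δθ = wrap(-1.6476 − -2.6180) = 0.9704; ω₁ = Δθ/dt₁ = 0.3882
distance = √((-5−-4.5)² + (-3−3.5)²) = 6.5192; v₂ = distance/dt₂ = 6.5192

ω₁ = 0.3882, v₂ = 6.5192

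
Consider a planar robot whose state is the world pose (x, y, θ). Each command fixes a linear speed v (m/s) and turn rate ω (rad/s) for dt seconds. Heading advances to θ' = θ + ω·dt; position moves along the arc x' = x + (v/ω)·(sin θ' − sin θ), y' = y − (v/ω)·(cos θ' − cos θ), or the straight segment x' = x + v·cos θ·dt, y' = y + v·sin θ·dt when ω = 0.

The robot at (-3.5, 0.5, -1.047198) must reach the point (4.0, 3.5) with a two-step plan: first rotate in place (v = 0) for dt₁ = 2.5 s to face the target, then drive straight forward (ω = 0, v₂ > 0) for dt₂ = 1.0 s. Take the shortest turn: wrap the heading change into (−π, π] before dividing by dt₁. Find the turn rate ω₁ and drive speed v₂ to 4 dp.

ω₁ = 0.5711, v₂ = 8.0777

heading to target = atan2(3.5−0.5, 4−-3.5) = 0.3805
Δθ = wrap(0.3805 − -1.0472) = 1.4277; ω₁ = Δθ/dt₁ = 0.5711
distance = √((4−-3.5)² + (3.5−0.5)²) = 8.0777; v₂ = distance/dt₂ = 8.0777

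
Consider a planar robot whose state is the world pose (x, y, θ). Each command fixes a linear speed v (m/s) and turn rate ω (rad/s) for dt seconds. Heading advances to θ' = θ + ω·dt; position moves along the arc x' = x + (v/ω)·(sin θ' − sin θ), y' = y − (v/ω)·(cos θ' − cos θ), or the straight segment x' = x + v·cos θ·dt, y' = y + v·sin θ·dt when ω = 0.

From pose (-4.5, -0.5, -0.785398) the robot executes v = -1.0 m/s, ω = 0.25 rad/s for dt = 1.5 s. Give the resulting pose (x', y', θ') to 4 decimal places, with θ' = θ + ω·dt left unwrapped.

(-5.7325, 0.3394, -0.4104)

θ' = -0.7854 + 0.25·1.5 = -0.4104
R = v/ω = -1.0/0.25 = -4.0000
x' = -4.5 + -4.0000·(sin -0.4104 − sin -0.7854) = -5.7325
y' = -0.5 − -4.0000·(cos -0.4104 − cos -0.7854) = 0.3394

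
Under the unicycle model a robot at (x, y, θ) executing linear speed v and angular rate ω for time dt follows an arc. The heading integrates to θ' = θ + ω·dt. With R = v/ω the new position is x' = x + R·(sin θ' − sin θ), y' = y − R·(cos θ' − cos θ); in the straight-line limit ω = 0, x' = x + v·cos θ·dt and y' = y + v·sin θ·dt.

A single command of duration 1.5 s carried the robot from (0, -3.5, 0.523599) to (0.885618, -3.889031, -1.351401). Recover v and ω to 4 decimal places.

v = 0.7500, ω = -1.2500

Δθ = -1.351401 − 0.523599 = -1.875000
ω = Δθ/dt = -1.875000/1.5 = -1.2500
R = Δx/(sin θ' − sin θ) = -0.6000
v = R·ω = -0.6000·-1.2500 = 0.7500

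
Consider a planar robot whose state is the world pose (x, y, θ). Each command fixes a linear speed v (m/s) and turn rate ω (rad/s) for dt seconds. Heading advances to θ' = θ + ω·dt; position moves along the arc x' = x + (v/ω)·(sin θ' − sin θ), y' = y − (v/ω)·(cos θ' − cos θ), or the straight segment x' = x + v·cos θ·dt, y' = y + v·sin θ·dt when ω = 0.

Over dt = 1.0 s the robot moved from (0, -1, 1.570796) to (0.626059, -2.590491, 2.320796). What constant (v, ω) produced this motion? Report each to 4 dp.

v = -1.7500, ω = 0.7500

Δθ = 2.320796 − 1.570796 = 0.750000
ω = Δθ/dt = 0.750000/1.0 = 0.7500
R = −Δy/(cos θ' − cos θ) = -2.3333
v = R·ω = -2.3333·0.7500 = -1.7500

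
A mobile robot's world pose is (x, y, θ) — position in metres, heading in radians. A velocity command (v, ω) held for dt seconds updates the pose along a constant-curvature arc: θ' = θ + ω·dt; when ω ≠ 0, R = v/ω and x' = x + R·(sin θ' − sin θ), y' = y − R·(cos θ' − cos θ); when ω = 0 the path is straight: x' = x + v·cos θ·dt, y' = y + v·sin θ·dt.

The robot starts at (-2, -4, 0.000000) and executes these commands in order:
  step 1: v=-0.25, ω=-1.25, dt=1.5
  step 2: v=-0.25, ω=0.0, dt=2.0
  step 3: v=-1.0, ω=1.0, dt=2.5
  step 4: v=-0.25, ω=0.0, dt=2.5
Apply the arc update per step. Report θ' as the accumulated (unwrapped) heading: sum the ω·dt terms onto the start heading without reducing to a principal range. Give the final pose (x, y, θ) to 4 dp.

(-4.0871, -2.5182, 0.6250)

step 1: θ'=-1.8750 (R=0.2000) → pose (-2.1908, -3.7401, -1.8750)
step 2: θ'=-1.8750 (straight) → pose (-2.0411, -3.2631, -1.8750)
step 3: θ'=0.6250 (R=-1.0000) → pose (-3.5802, -2.1526, 0.6250)
step 4: θ'=0.6250 (straight) → pose (-4.0871, -2.5182, 0.6250)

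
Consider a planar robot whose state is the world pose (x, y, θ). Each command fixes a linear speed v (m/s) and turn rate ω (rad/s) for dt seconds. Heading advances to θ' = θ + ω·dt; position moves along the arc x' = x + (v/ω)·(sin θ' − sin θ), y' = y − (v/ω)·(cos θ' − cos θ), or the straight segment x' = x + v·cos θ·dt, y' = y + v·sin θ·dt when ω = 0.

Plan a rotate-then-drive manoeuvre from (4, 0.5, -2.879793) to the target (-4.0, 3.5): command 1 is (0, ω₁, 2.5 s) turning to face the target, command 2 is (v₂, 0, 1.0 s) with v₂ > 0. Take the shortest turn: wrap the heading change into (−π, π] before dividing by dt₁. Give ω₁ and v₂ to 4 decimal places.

heading to target = atan2(3.5−0.5, -4−4) = 2.7828
Δθ = wrap(2.7828 − -2.8798) = -0.6206; ω₁ = Δθ/dt₁ = -0.2482
distance = √((-4−4)² + (3.5−0.5)²) = 8.5440; v₂ = distance/dt₂ = 8.5440

ω₁ = -0.2482, v₂ = 8.5440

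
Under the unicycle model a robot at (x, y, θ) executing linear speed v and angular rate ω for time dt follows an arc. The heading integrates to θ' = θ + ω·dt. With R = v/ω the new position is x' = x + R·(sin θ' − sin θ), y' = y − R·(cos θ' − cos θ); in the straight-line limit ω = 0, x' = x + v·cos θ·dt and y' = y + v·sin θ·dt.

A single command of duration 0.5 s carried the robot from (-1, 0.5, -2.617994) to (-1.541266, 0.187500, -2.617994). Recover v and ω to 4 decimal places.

v = 1.2500, ω = 0.0000

Δθ = -2.617994 − -2.617994 = 0.000000
ω = Δθ/dt = 0.000000/0.5 = 0.0000
ω = 0 → v = (Δx·cos θ + Δy·sin θ)/dt = 1.2500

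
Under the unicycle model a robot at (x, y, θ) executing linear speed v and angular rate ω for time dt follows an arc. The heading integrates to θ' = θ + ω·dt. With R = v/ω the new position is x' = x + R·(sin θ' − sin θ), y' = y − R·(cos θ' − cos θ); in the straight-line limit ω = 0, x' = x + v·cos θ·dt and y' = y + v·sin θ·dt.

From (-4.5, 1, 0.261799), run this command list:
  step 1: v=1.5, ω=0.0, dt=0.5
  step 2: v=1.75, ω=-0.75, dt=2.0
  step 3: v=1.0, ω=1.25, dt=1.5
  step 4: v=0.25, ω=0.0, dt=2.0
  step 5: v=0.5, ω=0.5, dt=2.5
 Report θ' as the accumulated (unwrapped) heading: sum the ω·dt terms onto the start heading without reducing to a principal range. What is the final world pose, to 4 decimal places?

(1.0235, 0.7322, 1.8868)

step 1: θ'=0.2618 (straight) → pose (-3.7756, 1.1941, 0.2618)
step 2: θ'=-1.2382 (R=-2.3333) → pose (-0.9662, -0.2979, -1.2382)
step 3: θ'=0.6368 (R=0.8000) → pose (0.2657, -0.6799, 0.6368)
step 4: θ'=0.6368 (straight) → pose (0.6677, -0.3826, 0.6368)
step 5: θ'=1.8868 (R=1.0000) → pose (1.0235, 0.7322, 1.8868)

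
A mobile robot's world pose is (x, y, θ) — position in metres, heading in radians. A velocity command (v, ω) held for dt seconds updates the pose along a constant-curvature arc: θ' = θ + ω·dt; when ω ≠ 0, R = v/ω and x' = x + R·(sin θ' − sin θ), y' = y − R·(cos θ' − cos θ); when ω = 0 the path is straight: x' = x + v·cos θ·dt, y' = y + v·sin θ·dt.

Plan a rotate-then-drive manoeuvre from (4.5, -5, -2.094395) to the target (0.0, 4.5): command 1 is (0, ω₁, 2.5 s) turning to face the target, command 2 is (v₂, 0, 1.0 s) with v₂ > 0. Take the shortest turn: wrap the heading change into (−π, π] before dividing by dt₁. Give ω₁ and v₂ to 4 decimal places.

heading to target = atan2(4.5−-5, 0−4.5) = 2.0132
Δθ = wrap(2.0132 − -2.0944) = -2.1756; ω₁ = Δθ/dt₁ = -0.8702
distance = √((0−4.5)² + (4.5−-5)²) = 10.5119; v₂ = distance/dt₂ = 10.5119

ω₁ = -0.8702, v₂ = 10.5119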